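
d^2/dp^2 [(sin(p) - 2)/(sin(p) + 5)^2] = (-sin(p)^3 + 28*sin(p)^2 - 43*sin(p) - 32)/(sin(p) + 5)^4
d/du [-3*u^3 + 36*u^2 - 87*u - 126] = -9*u^2 + 72*u - 87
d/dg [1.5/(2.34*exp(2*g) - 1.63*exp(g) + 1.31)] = (2.445 - 7.02*exp(g))*exp(g)/(2.34*exp(2*g) - 1.63*exp(g) + 1.31)^2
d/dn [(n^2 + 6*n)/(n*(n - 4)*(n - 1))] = (-n^2 - 12*n + 34)/(n^4 - 10*n^3 + 33*n^2 - 40*n + 16)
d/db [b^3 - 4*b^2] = b*(3*b - 8)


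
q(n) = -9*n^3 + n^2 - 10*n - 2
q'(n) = -27*n^2 + 2*n - 10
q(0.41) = -6.55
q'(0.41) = -13.72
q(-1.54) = 48.64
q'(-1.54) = -77.11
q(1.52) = -46.50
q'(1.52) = -69.34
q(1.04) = -21.44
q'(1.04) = -37.12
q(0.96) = -18.64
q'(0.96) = -32.96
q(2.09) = -100.70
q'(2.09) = -123.76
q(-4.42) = 838.89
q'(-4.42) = -546.32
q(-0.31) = 1.46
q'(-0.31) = -13.21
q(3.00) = -266.00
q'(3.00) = -247.00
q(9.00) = -6572.00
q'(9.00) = -2179.00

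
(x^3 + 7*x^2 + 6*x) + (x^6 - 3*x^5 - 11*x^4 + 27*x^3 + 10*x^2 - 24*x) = x^6 - 3*x^5 - 11*x^4 + 28*x^3 + 17*x^2 - 18*x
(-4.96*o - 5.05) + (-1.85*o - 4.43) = -6.81*o - 9.48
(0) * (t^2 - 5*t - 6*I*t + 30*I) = 0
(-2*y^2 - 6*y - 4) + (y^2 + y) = -y^2 - 5*y - 4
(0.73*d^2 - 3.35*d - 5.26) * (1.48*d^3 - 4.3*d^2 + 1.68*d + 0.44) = 1.0804*d^5 - 8.097*d^4 + 7.8466*d^3 + 17.3112*d^2 - 10.3108*d - 2.3144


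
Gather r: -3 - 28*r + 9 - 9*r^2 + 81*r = -9*r^2 + 53*r + 6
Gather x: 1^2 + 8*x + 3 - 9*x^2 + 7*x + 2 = -9*x^2 + 15*x + 6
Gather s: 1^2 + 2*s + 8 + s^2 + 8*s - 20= s^2 + 10*s - 11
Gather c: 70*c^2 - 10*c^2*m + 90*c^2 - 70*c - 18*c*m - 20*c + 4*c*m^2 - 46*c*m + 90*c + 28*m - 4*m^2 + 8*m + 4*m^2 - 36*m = c^2*(160 - 10*m) + c*(4*m^2 - 64*m)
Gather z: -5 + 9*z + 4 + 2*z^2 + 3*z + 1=2*z^2 + 12*z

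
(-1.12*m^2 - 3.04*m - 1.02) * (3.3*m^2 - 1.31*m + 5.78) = -3.696*m^4 - 8.5648*m^3 - 5.8572*m^2 - 16.235*m - 5.8956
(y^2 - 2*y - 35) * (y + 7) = y^3 + 5*y^2 - 49*y - 245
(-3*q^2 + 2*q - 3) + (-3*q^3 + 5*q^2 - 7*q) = -3*q^3 + 2*q^2 - 5*q - 3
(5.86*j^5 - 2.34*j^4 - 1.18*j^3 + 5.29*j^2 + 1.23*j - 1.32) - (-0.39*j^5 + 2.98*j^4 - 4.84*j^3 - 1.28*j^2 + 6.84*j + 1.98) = 6.25*j^5 - 5.32*j^4 + 3.66*j^3 + 6.57*j^2 - 5.61*j - 3.3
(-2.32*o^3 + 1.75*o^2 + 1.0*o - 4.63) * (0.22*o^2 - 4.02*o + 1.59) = -0.5104*o^5 + 9.7114*o^4 - 10.5038*o^3 - 2.2561*o^2 + 20.2026*o - 7.3617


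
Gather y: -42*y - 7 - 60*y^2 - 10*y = -60*y^2 - 52*y - 7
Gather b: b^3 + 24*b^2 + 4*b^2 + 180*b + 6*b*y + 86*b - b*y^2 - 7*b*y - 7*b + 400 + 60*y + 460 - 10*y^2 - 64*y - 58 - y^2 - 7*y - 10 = b^3 + 28*b^2 + b*(-y^2 - y + 259) - 11*y^2 - 11*y + 792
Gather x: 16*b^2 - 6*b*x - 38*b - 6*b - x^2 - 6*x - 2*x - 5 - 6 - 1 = 16*b^2 - 44*b - x^2 + x*(-6*b - 8) - 12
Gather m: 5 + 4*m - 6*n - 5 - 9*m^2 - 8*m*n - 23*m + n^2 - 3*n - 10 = -9*m^2 + m*(-8*n - 19) + n^2 - 9*n - 10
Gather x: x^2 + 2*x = x^2 + 2*x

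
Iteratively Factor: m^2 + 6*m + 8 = (m + 4)*(m + 2)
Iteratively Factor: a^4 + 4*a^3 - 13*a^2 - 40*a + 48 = (a - 1)*(a^3 + 5*a^2 - 8*a - 48) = (a - 1)*(a + 4)*(a^2 + a - 12) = (a - 3)*(a - 1)*(a + 4)*(a + 4)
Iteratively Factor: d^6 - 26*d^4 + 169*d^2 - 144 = (d - 1)*(d^5 + d^4 - 25*d^3 - 25*d^2 + 144*d + 144) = (d - 1)*(d + 3)*(d^4 - 2*d^3 - 19*d^2 + 32*d + 48) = (d - 3)*(d - 1)*(d + 3)*(d^3 + d^2 - 16*d - 16) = (d - 3)*(d - 1)*(d + 1)*(d + 3)*(d^2 - 16) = (d - 4)*(d - 3)*(d - 1)*(d + 1)*(d + 3)*(d + 4)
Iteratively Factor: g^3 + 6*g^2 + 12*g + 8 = (g + 2)*(g^2 + 4*g + 4) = (g + 2)^2*(g + 2)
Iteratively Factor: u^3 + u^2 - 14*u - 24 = (u - 4)*(u^2 + 5*u + 6) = (u - 4)*(u + 3)*(u + 2)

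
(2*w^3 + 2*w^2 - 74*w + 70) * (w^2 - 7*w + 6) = 2*w^5 - 12*w^4 - 76*w^3 + 600*w^2 - 934*w + 420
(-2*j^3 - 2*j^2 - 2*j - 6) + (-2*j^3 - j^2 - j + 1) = -4*j^3 - 3*j^2 - 3*j - 5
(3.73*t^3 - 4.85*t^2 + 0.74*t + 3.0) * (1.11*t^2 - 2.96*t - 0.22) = 4.1403*t^5 - 16.4243*t^4 + 14.3568*t^3 + 2.2066*t^2 - 9.0428*t - 0.66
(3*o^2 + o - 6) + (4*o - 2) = 3*o^2 + 5*o - 8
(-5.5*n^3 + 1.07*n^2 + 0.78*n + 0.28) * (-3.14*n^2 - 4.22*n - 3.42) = 17.27*n^5 + 19.8502*n^4 + 11.8454*n^3 - 7.8302*n^2 - 3.8492*n - 0.9576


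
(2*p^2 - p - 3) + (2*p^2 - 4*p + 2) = 4*p^2 - 5*p - 1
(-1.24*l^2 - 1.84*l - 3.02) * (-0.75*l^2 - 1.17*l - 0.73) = 0.93*l^4 + 2.8308*l^3 + 5.323*l^2 + 4.8766*l + 2.2046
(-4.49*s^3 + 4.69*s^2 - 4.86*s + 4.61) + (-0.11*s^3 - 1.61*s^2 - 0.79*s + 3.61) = -4.6*s^3 + 3.08*s^2 - 5.65*s + 8.22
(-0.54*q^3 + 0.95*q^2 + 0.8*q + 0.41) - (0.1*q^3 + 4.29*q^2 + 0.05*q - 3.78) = -0.64*q^3 - 3.34*q^2 + 0.75*q + 4.19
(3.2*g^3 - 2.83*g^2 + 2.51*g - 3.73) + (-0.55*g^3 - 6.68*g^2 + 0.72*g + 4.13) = 2.65*g^3 - 9.51*g^2 + 3.23*g + 0.4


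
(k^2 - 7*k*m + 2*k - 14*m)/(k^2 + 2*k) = (k - 7*m)/k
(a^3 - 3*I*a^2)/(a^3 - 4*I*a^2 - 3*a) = a/(a - I)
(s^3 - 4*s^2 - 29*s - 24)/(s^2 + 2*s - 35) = (s^3 - 4*s^2 - 29*s - 24)/(s^2 + 2*s - 35)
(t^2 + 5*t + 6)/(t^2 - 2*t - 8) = (t + 3)/(t - 4)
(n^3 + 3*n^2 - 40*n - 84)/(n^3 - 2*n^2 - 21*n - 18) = (n^2 + 9*n + 14)/(n^2 + 4*n + 3)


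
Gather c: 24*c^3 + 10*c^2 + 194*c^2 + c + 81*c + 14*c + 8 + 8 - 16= 24*c^3 + 204*c^2 + 96*c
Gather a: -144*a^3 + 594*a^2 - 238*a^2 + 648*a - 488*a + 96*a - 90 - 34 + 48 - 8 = -144*a^3 + 356*a^2 + 256*a - 84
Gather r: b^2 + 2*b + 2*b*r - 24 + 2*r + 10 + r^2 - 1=b^2 + 2*b + r^2 + r*(2*b + 2) - 15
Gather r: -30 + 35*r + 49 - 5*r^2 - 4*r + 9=-5*r^2 + 31*r + 28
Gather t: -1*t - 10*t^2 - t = -10*t^2 - 2*t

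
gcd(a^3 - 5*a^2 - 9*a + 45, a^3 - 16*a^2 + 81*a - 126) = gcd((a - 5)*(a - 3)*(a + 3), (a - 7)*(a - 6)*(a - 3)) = a - 3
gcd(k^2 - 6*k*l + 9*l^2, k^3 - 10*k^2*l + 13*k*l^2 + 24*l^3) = k - 3*l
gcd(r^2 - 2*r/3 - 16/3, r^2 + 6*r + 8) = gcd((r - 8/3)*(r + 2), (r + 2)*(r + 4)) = r + 2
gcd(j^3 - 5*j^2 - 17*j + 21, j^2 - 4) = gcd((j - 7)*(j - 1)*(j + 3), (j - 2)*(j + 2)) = 1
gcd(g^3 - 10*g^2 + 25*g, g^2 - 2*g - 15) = g - 5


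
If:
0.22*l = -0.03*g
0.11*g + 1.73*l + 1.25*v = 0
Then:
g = 9.92779783393502*v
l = -1.35379061371841*v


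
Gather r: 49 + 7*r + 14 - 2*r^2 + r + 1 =-2*r^2 + 8*r + 64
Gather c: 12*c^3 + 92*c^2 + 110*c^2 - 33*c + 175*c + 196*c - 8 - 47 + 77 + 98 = 12*c^3 + 202*c^2 + 338*c + 120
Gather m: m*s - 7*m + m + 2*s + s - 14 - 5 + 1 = m*(s - 6) + 3*s - 18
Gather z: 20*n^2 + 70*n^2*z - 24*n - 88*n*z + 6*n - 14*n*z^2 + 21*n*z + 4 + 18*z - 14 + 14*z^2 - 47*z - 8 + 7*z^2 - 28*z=20*n^2 - 18*n + z^2*(21 - 14*n) + z*(70*n^2 - 67*n - 57) - 18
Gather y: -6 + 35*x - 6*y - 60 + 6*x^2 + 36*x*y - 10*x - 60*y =6*x^2 + 25*x + y*(36*x - 66) - 66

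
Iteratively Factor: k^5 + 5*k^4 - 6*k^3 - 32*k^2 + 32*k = (k + 4)*(k^4 + k^3 - 10*k^2 + 8*k) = (k - 2)*(k + 4)*(k^3 + 3*k^2 - 4*k) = (k - 2)*(k + 4)^2*(k^2 - k) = (k - 2)*(k - 1)*(k + 4)^2*(k)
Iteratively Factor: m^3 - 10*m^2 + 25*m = (m)*(m^2 - 10*m + 25) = m*(m - 5)*(m - 5)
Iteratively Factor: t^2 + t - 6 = (t + 3)*(t - 2)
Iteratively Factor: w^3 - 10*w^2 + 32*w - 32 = (w - 2)*(w^2 - 8*w + 16) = (w - 4)*(w - 2)*(w - 4)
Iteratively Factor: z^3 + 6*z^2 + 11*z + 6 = (z + 1)*(z^2 + 5*z + 6) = (z + 1)*(z + 3)*(z + 2)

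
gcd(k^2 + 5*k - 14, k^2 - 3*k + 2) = k - 2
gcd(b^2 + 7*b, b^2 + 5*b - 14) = b + 7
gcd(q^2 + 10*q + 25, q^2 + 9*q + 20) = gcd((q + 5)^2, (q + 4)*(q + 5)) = q + 5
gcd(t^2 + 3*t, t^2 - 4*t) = t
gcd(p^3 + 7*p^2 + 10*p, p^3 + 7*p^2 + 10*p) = p^3 + 7*p^2 + 10*p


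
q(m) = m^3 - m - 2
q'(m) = 3*m^2 - 1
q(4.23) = 69.46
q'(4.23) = 52.68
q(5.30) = 141.58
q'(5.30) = 83.27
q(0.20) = -2.19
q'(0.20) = -0.88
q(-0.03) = -1.97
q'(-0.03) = -1.00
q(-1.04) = -2.08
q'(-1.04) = 2.24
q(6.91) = 321.03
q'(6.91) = 142.24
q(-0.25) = -1.77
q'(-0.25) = -0.81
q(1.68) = 1.06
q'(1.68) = 7.47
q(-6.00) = -212.00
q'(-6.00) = 107.00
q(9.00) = 718.00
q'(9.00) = 242.00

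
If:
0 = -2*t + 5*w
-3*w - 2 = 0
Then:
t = -5/3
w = -2/3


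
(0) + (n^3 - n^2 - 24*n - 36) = n^3 - n^2 - 24*n - 36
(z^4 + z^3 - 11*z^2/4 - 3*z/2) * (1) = z^4 + z^3 - 11*z^2/4 - 3*z/2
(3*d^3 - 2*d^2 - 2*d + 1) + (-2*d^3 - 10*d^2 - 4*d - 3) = d^3 - 12*d^2 - 6*d - 2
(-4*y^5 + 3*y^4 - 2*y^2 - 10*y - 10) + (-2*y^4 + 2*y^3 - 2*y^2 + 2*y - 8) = -4*y^5 + y^4 + 2*y^3 - 4*y^2 - 8*y - 18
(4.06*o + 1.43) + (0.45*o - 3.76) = 4.51*o - 2.33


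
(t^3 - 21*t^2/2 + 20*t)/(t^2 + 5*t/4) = 2*(2*t^2 - 21*t + 40)/(4*t + 5)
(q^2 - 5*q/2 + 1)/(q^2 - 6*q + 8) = (q - 1/2)/(q - 4)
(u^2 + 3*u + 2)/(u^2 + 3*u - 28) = (u^2 + 3*u + 2)/(u^2 + 3*u - 28)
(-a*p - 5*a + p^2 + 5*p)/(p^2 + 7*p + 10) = (-a + p)/(p + 2)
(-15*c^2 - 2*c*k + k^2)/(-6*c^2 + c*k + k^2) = (5*c - k)/(2*c - k)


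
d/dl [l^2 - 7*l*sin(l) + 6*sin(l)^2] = -7*l*cos(l) + 2*l - 7*sin(l) + 6*sin(2*l)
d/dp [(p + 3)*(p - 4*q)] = 2*p - 4*q + 3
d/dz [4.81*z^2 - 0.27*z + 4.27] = 9.62*z - 0.27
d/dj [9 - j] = -1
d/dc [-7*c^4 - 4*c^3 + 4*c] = -28*c^3 - 12*c^2 + 4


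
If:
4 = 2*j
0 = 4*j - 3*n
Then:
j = 2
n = 8/3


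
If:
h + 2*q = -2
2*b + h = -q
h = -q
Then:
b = 0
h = 2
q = -2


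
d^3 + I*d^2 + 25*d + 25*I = (d - 5*I)*(d + I)*(d + 5*I)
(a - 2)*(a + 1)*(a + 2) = a^3 + a^2 - 4*a - 4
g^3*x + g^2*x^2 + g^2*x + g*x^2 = g*(g + x)*(g*x + x)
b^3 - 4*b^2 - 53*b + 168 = (b - 8)*(b - 3)*(b + 7)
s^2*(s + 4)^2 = s^4 + 8*s^3 + 16*s^2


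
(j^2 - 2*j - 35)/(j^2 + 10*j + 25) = (j - 7)/(j + 5)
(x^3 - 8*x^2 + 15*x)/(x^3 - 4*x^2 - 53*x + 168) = x*(x - 5)/(x^2 - x - 56)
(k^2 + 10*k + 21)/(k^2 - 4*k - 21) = (k + 7)/(k - 7)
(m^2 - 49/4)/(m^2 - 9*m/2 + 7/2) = (m + 7/2)/(m - 1)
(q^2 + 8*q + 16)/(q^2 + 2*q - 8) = (q + 4)/(q - 2)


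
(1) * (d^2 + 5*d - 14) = d^2 + 5*d - 14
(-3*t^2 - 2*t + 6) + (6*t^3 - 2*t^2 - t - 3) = 6*t^3 - 5*t^2 - 3*t + 3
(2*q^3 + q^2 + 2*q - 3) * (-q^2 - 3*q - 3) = -2*q^5 - 7*q^4 - 11*q^3 - 6*q^2 + 3*q + 9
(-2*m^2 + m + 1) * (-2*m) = 4*m^3 - 2*m^2 - 2*m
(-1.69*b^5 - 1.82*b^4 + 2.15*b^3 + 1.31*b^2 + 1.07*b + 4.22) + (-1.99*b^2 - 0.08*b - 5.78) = -1.69*b^5 - 1.82*b^4 + 2.15*b^3 - 0.68*b^2 + 0.99*b - 1.56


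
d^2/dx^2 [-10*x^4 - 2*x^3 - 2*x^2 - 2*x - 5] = -120*x^2 - 12*x - 4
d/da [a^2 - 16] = 2*a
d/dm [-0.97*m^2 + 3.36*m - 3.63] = 3.36 - 1.94*m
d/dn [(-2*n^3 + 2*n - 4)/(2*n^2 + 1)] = 2*(-2*n^4 - 5*n^2 + 8*n + 1)/(4*n^4 + 4*n^2 + 1)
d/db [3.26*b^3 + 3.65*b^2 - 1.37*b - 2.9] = 9.78*b^2 + 7.3*b - 1.37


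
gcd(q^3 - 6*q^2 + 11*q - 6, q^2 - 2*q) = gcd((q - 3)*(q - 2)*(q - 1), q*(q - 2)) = q - 2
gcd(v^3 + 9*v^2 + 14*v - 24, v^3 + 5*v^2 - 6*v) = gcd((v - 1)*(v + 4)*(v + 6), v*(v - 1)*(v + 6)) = v^2 + 5*v - 6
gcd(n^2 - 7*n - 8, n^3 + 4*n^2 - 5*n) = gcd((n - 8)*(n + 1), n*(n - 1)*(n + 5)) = 1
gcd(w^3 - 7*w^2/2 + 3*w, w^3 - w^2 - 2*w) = w^2 - 2*w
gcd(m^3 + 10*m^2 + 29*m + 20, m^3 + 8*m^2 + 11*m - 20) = m^2 + 9*m + 20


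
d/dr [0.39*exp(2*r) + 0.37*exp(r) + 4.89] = (0.78*exp(r) + 0.37)*exp(r)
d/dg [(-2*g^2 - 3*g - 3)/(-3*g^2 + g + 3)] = (-11*g^2 - 30*g - 6)/(9*g^4 - 6*g^3 - 17*g^2 + 6*g + 9)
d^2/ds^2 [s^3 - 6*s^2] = 6*s - 12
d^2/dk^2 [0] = 0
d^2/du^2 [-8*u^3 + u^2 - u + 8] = 2 - 48*u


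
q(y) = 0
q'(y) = 0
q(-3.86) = 0.00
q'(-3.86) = 0.00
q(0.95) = 0.00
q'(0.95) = 0.00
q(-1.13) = 0.00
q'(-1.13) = 0.00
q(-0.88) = 0.00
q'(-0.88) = 0.00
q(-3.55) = 0.00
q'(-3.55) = 0.00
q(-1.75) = 0.00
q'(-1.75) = 0.00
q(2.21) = 0.00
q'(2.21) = 0.00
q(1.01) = 0.00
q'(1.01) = 0.00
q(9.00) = 0.00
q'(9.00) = 0.00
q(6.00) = 0.00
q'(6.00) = 0.00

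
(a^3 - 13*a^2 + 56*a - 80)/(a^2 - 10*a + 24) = (a^2 - 9*a + 20)/(a - 6)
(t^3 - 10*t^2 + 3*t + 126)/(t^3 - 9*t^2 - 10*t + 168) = (t + 3)/(t + 4)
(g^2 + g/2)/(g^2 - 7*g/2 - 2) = g/(g - 4)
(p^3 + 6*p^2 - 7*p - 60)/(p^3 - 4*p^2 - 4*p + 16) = (p^3 + 6*p^2 - 7*p - 60)/(p^3 - 4*p^2 - 4*p + 16)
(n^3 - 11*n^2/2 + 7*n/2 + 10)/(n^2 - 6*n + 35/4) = 2*(n^2 - 3*n - 4)/(2*n - 7)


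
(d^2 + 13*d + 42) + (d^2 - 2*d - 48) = 2*d^2 + 11*d - 6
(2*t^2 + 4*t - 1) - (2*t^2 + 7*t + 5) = -3*t - 6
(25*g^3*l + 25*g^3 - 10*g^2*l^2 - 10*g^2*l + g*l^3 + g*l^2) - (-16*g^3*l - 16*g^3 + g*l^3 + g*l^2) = 41*g^3*l + 41*g^3 - 10*g^2*l^2 - 10*g^2*l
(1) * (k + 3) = k + 3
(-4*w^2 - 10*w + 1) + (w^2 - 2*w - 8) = -3*w^2 - 12*w - 7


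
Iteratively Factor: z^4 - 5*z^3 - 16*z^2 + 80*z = (z - 5)*(z^3 - 16*z) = (z - 5)*(z - 4)*(z^2 + 4*z) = z*(z - 5)*(z - 4)*(z + 4)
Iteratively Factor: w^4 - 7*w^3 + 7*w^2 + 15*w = (w + 1)*(w^3 - 8*w^2 + 15*w) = (w - 5)*(w + 1)*(w^2 - 3*w) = (w - 5)*(w - 3)*(w + 1)*(w)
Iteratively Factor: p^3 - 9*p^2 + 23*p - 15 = (p - 1)*(p^2 - 8*p + 15) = (p - 3)*(p - 1)*(p - 5)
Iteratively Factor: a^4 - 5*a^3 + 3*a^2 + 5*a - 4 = (a - 1)*(a^3 - 4*a^2 - a + 4) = (a - 4)*(a - 1)*(a^2 - 1) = (a - 4)*(a - 1)^2*(a + 1)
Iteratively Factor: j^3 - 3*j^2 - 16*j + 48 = (j - 4)*(j^2 + j - 12) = (j - 4)*(j - 3)*(j + 4)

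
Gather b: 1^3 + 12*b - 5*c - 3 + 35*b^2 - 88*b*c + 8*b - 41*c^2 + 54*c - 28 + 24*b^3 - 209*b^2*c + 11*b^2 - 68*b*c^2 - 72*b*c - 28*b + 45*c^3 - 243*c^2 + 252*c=24*b^3 + b^2*(46 - 209*c) + b*(-68*c^2 - 160*c - 8) + 45*c^3 - 284*c^2 + 301*c - 30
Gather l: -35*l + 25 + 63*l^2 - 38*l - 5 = 63*l^2 - 73*l + 20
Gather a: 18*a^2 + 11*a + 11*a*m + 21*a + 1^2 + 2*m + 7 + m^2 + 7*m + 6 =18*a^2 + a*(11*m + 32) + m^2 + 9*m + 14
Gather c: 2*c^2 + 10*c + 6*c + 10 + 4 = 2*c^2 + 16*c + 14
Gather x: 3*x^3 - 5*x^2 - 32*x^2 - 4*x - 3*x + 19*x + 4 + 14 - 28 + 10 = 3*x^3 - 37*x^2 + 12*x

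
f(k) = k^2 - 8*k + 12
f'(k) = 2*k - 8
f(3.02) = -3.04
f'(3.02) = -1.96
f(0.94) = 5.36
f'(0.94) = -6.12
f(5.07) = -2.86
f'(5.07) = 2.14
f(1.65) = 1.52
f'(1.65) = -4.70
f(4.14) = -3.98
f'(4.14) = 0.28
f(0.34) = 9.40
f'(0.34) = -7.32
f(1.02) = 4.88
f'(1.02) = -5.96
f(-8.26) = 146.31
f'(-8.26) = -24.52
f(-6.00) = 96.00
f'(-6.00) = -20.00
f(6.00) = 0.00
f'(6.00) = 4.00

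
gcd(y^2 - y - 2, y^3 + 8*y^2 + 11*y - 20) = 1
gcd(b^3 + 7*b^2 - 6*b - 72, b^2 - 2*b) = 1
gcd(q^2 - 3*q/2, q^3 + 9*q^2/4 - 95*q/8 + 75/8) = q - 3/2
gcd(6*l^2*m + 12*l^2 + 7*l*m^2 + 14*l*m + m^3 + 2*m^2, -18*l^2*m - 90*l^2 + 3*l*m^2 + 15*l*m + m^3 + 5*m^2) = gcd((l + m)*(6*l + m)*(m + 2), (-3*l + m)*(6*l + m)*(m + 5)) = 6*l + m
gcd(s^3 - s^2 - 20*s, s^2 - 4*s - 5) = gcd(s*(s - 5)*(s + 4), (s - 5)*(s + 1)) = s - 5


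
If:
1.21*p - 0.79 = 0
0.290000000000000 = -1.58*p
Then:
No Solution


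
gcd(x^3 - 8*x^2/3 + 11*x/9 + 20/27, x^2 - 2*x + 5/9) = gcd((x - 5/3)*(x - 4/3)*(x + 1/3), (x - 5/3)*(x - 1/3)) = x - 5/3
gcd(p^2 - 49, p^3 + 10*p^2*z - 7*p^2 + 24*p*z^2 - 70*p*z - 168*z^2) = p - 7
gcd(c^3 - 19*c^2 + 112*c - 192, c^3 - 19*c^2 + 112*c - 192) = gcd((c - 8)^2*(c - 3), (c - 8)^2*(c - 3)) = c^3 - 19*c^2 + 112*c - 192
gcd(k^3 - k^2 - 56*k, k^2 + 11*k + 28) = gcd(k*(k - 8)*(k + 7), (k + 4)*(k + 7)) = k + 7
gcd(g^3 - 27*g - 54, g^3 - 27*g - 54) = g^3 - 27*g - 54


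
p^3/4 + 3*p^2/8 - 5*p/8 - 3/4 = (p/4 + 1/2)*(p - 3/2)*(p + 1)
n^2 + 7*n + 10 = (n + 2)*(n + 5)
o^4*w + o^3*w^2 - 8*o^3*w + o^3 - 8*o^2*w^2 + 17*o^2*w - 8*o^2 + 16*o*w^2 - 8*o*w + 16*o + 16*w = (o - 4)^2*(o + w)*(o*w + 1)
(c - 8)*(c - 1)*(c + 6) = c^3 - 3*c^2 - 46*c + 48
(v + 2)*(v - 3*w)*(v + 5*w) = v^3 + 2*v^2*w + 2*v^2 - 15*v*w^2 + 4*v*w - 30*w^2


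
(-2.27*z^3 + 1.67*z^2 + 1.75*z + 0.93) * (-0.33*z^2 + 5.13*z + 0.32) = 0.7491*z^5 - 12.1962*z^4 + 7.2632*z^3 + 9.205*z^2 + 5.3309*z + 0.2976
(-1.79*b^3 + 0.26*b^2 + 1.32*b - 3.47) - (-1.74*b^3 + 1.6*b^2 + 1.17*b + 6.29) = -0.05*b^3 - 1.34*b^2 + 0.15*b - 9.76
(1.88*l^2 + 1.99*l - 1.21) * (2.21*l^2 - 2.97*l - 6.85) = 4.1548*l^4 - 1.1857*l^3 - 21.4624*l^2 - 10.0378*l + 8.2885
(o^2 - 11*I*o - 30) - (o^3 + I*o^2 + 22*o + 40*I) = -o^3 + o^2 - I*o^2 - 22*o - 11*I*o - 30 - 40*I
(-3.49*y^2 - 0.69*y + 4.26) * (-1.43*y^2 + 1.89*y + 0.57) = 4.9907*y^4 - 5.6094*y^3 - 9.3852*y^2 + 7.6581*y + 2.4282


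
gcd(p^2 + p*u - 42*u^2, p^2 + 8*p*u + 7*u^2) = p + 7*u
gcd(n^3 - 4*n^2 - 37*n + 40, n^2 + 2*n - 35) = 1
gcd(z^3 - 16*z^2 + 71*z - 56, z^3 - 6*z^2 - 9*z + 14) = z^2 - 8*z + 7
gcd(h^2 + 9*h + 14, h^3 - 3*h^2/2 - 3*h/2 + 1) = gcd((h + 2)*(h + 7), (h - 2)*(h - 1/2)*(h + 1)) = 1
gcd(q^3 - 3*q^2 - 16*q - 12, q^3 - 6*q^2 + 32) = q + 2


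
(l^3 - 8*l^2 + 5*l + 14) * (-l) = -l^4 + 8*l^3 - 5*l^2 - 14*l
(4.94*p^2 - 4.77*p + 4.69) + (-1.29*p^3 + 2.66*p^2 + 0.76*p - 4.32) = -1.29*p^3 + 7.6*p^2 - 4.01*p + 0.37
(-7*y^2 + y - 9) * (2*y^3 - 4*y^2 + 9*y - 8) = -14*y^5 + 30*y^4 - 85*y^3 + 101*y^2 - 89*y + 72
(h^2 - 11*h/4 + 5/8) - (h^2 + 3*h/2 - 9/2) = 41/8 - 17*h/4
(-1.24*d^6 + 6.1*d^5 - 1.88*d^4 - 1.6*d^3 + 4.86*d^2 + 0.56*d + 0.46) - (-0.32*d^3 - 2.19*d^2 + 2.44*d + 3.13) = -1.24*d^6 + 6.1*d^5 - 1.88*d^4 - 1.28*d^3 + 7.05*d^2 - 1.88*d - 2.67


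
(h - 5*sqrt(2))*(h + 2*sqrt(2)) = h^2 - 3*sqrt(2)*h - 20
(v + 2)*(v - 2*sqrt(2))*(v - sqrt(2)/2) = v^3 - 5*sqrt(2)*v^2/2 + 2*v^2 - 5*sqrt(2)*v + 2*v + 4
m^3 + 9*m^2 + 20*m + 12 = (m + 1)*(m + 2)*(m + 6)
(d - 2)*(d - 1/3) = d^2 - 7*d/3 + 2/3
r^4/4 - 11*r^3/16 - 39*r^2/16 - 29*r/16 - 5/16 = (r/4 + 1/4)*(r - 5)*(r + 1/4)*(r + 1)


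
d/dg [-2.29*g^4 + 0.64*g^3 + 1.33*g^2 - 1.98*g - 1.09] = -9.16*g^3 + 1.92*g^2 + 2.66*g - 1.98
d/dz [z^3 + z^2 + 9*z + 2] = 3*z^2 + 2*z + 9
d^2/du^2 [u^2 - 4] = 2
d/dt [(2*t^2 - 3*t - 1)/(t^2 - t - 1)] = (t^2 - 2*t + 2)/(t^4 - 2*t^3 - t^2 + 2*t + 1)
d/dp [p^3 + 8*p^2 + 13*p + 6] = 3*p^2 + 16*p + 13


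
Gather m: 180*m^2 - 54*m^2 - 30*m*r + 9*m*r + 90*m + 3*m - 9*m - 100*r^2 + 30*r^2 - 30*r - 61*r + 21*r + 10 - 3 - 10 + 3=126*m^2 + m*(84 - 21*r) - 70*r^2 - 70*r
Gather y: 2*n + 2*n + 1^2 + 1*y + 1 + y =4*n + 2*y + 2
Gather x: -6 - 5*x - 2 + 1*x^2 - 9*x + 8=x^2 - 14*x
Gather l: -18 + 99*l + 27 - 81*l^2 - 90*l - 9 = -81*l^2 + 9*l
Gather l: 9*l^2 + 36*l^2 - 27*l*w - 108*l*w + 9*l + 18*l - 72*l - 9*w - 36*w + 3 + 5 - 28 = 45*l^2 + l*(-135*w - 45) - 45*w - 20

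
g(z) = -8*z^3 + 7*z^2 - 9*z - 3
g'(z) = -24*z^2 + 14*z - 9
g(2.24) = -77.95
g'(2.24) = -98.06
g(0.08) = -3.68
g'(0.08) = -8.03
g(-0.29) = 0.39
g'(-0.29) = -15.08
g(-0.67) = 8.58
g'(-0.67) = -29.15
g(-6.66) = 2730.70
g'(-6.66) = -1166.77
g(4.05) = -456.07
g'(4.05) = -345.96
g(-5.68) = 1739.96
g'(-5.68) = -862.82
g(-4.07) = 688.94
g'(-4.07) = -463.54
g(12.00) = -12927.00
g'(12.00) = -3297.00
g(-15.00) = 28707.00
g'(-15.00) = -5619.00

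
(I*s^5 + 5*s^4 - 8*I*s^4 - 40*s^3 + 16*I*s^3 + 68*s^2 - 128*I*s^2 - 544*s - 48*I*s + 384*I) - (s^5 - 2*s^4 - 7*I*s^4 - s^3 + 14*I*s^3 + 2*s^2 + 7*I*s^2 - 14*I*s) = -s^5 + I*s^5 + 7*s^4 - I*s^4 - 39*s^3 + 2*I*s^3 + 66*s^2 - 135*I*s^2 - 544*s - 34*I*s + 384*I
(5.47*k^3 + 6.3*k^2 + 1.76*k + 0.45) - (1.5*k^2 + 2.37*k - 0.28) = 5.47*k^3 + 4.8*k^2 - 0.61*k + 0.73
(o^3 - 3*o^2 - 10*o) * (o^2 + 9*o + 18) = o^5 + 6*o^4 - 19*o^3 - 144*o^2 - 180*o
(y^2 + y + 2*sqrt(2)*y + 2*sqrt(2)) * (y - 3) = y^3 - 2*y^2 + 2*sqrt(2)*y^2 - 4*sqrt(2)*y - 3*y - 6*sqrt(2)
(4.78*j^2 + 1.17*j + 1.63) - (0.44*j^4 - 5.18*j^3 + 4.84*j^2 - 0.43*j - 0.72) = -0.44*j^4 + 5.18*j^3 - 0.0599999999999996*j^2 + 1.6*j + 2.35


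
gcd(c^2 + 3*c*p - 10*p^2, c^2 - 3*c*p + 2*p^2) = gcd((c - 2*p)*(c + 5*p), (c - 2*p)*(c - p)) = -c + 2*p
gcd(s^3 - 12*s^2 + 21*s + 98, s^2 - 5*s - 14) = s^2 - 5*s - 14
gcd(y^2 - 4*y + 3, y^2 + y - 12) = y - 3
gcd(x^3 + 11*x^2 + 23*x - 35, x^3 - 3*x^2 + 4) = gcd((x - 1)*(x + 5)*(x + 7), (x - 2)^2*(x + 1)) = 1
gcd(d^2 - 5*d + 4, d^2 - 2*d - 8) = d - 4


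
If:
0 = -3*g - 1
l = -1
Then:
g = -1/3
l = -1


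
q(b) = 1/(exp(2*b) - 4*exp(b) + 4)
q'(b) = (-2*exp(2*b) + 4*exp(b))/(exp(2*b) - 4*exp(b) + 4)^2 = 2*(2 - exp(b))*exp(b)/(exp(2*b) - 4*exp(b) + 4)^2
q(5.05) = 0.00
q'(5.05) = -0.00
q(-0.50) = 0.51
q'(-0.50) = 0.45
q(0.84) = 9.99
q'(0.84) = -146.31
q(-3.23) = 0.26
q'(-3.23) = 0.01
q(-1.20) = 0.35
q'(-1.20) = 0.12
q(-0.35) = 0.60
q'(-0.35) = 0.65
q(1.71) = 0.08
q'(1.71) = -0.25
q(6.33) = 0.00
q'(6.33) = -0.00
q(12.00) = 0.00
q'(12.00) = 0.00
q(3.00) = 0.00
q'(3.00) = -0.00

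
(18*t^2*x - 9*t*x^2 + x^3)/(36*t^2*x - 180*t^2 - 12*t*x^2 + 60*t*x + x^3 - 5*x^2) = x*(-3*t + x)/(-6*t*x + 30*t + x^2 - 5*x)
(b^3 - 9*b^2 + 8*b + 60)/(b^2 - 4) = (b^2 - 11*b + 30)/(b - 2)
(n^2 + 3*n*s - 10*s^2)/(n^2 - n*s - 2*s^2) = (n + 5*s)/(n + s)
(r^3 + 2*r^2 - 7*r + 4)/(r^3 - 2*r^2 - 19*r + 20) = (r - 1)/(r - 5)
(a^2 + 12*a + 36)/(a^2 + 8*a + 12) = (a + 6)/(a + 2)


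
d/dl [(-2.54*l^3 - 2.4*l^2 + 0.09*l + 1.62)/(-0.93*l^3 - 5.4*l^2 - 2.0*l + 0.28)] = (8.88178419700125e-16*l^5 + 11.484*l^4 + 10.3274*l^3 + 7.6722*l^2 + 16.152*l + 3.2652)/(0.8649*l^6 + 10.044*l^5 + 32.88*l^4 + 21.0792*l^3 + 0.976*l^2 - 1.12*l + 0.0784)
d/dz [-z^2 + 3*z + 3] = 3 - 2*z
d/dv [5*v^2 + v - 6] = 10*v + 1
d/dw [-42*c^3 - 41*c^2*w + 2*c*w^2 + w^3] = -41*c^2 + 4*c*w + 3*w^2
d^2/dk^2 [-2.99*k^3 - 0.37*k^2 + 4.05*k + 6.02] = -17.94*k - 0.74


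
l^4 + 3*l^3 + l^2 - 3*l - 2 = (l - 1)*(l + 1)^2*(l + 2)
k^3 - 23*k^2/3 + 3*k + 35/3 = (k - 7)*(k - 5/3)*(k + 1)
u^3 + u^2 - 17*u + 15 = (u - 3)*(u - 1)*(u + 5)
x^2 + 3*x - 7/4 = (x - 1/2)*(x + 7/2)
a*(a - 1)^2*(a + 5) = a^4 + 3*a^3 - 9*a^2 + 5*a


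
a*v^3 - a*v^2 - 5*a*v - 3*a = (v - 3)*(v + 1)*(a*v + a)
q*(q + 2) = q^2 + 2*q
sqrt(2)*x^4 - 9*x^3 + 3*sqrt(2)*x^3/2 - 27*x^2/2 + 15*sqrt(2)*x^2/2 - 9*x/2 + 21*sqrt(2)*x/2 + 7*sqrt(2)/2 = (x + 1/2)*(x - 7*sqrt(2)/2)*(x - sqrt(2))*(sqrt(2)*x + sqrt(2))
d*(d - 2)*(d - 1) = d^3 - 3*d^2 + 2*d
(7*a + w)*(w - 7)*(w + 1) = 7*a*w^2 - 42*a*w - 49*a + w^3 - 6*w^2 - 7*w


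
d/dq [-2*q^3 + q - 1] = 1 - 6*q^2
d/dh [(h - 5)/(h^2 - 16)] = (h^2 - 2*h*(h - 5) - 16)/(h^2 - 16)^2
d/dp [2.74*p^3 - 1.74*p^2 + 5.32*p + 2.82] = 8.22*p^2 - 3.48*p + 5.32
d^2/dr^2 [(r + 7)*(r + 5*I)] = 2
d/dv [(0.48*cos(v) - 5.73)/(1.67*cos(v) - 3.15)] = -8.0571*sin(v)/(1.67*cos(v) - 3.15)^2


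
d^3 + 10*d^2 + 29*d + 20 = (d + 1)*(d + 4)*(d + 5)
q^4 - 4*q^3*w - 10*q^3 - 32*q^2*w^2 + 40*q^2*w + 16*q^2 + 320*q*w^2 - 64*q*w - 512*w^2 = (q - 8)*(q - 2)*(q - 8*w)*(q + 4*w)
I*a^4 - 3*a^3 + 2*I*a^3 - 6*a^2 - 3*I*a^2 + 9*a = a*(a + 3)*(a + 3*I)*(I*a - I)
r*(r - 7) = r^2 - 7*r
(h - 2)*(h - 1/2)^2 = h^3 - 3*h^2 + 9*h/4 - 1/2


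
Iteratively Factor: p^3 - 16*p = (p)*(p^2 - 16) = p*(p - 4)*(p + 4)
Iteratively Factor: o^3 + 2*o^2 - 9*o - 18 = (o + 2)*(o^2 - 9) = (o - 3)*(o + 2)*(o + 3)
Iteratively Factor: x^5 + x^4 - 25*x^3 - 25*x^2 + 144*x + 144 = (x + 3)*(x^4 - 2*x^3 - 19*x^2 + 32*x + 48) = (x + 3)*(x + 4)*(x^3 - 6*x^2 + 5*x + 12) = (x - 4)*(x + 3)*(x + 4)*(x^2 - 2*x - 3) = (x - 4)*(x + 1)*(x + 3)*(x + 4)*(x - 3)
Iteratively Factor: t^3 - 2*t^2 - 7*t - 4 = (t + 1)*(t^2 - 3*t - 4) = (t - 4)*(t + 1)*(t + 1)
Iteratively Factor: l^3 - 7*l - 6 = (l - 3)*(l^2 + 3*l + 2) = (l - 3)*(l + 1)*(l + 2)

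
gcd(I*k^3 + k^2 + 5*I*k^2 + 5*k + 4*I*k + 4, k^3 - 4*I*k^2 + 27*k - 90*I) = 1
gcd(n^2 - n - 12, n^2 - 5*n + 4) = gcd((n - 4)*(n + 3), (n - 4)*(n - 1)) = n - 4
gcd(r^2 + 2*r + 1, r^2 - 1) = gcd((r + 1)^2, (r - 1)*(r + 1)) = r + 1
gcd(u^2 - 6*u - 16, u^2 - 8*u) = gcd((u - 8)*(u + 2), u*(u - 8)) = u - 8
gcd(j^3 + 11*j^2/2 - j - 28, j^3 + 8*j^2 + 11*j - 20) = j + 4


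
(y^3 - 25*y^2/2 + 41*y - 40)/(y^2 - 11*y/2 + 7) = (2*y^2 - 21*y + 40)/(2*y - 7)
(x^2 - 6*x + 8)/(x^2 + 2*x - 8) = (x - 4)/(x + 4)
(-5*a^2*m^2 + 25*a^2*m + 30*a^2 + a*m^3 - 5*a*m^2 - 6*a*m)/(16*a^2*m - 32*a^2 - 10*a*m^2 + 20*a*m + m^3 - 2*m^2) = a*(-5*a*m^2 + 25*a*m + 30*a + m^3 - 5*m^2 - 6*m)/(16*a^2*m - 32*a^2 - 10*a*m^2 + 20*a*m + m^3 - 2*m^2)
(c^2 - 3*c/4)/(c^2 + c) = (c - 3/4)/(c + 1)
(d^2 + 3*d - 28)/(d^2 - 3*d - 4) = (d + 7)/(d + 1)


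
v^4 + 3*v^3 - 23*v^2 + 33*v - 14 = (v - 2)*(v - 1)^2*(v + 7)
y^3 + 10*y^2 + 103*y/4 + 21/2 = (y + 1/2)*(y + 7/2)*(y + 6)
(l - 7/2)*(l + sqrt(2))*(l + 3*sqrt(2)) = l^3 - 7*l^2/2 + 4*sqrt(2)*l^2 - 14*sqrt(2)*l + 6*l - 21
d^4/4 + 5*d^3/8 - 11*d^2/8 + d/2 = d*(d/4 + 1)*(d - 1)*(d - 1/2)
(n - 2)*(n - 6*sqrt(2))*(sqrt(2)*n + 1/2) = sqrt(2)*n^3 - 23*n^2/2 - 2*sqrt(2)*n^2 - 3*sqrt(2)*n + 23*n + 6*sqrt(2)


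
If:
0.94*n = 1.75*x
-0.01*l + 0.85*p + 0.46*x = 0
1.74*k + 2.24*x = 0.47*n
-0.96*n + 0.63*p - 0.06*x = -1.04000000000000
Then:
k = -0.78448275862069*x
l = 295.229989868288*x - 140.31746031746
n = 1.86170212765957*x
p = 2.93211752786221*x - 1.65079365079365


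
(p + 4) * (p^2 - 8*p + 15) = p^3 - 4*p^2 - 17*p + 60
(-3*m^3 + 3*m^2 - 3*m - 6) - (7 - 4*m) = -3*m^3 + 3*m^2 + m - 13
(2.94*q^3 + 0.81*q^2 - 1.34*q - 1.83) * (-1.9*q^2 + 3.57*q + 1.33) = -5.586*q^5 + 8.9568*q^4 + 9.3479*q^3 - 0.2295*q^2 - 8.3153*q - 2.4339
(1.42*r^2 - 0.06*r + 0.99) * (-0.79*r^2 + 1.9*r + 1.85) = -1.1218*r^4 + 2.7454*r^3 + 1.7309*r^2 + 1.77*r + 1.8315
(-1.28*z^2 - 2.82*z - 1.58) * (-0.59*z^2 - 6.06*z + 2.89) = 0.7552*z^4 + 9.4206*z^3 + 14.3222*z^2 + 1.425*z - 4.5662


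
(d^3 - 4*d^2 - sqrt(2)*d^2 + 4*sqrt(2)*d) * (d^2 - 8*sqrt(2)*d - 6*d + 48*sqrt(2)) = d^5 - 9*sqrt(2)*d^4 - 10*d^4 + 40*d^3 + 90*sqrt(2)*d^3 - 216*sqrt(2)*d^2 - 160*d^2 + 384*d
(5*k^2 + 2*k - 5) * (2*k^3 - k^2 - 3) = 10*k^5 - k^4 - 12*k^3 - 10*k^2 - 6*k + 15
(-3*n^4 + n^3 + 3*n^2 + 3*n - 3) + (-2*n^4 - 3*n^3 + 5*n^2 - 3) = -5*n^4 - 2*n^3 + 8*n^2 + 3*n - 6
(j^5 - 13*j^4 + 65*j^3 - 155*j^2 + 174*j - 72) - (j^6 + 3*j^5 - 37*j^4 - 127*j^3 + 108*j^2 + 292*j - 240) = -j^6 - 2*j^5 + 24*j^4 + 192*j^3 - 263*j^2 - 118*j + 168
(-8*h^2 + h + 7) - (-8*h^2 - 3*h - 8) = 4*h + 15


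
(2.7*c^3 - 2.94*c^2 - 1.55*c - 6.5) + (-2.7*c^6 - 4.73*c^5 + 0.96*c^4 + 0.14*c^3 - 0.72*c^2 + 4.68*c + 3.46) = -2.7*c^6 - 4.73*c^5 + 0.96*c^4 + 2.84*c^3 - 3.66*c^2 + 3.13*c - 3.04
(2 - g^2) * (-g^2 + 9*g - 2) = g^4 - 9*g^3 + 18*g - 4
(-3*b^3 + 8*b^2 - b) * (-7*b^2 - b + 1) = 21*b^5 - 53*b^4 - 4*b^3 + 9*b^2 - b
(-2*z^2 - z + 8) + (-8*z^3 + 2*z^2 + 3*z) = -8*z^3 + 2*z + 8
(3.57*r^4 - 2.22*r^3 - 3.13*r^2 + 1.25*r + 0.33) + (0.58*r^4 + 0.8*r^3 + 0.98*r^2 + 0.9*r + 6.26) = 4.15*r^4 - 1.42*r^3 - 2.15*r^2 + 2.15*r + 6.59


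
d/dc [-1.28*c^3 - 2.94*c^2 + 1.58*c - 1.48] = -3.84*c^2 - 5.88*c + 1.58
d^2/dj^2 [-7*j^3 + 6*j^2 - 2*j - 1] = 12 - 42*j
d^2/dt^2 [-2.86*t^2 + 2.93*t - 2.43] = -5.72000000000000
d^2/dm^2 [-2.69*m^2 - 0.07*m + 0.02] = -5.38000000000000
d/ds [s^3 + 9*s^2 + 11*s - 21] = 3*s^2 + 18*s + 11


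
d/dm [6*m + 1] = 6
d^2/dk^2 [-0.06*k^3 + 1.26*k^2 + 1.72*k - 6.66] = 2.52 - 0.36*k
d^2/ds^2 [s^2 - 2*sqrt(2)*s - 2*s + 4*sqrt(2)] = 2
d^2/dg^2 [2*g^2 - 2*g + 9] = 4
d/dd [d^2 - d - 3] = 2*d - 1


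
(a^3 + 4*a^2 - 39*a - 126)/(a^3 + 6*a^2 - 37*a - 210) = (a + 3)/(a + 5)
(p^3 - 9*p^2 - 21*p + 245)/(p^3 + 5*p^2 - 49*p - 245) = (p - 7)/(p + 7)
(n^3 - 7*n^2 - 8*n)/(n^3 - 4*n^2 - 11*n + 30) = n*(n^2 - 7*n - 8)/(n^3 - 4*n^2 - 11*n + 30)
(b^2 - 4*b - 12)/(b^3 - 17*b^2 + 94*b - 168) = (b + 2)/(b^2 - 11*b + 28)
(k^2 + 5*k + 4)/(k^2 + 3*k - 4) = (k + 1)/(k - 1)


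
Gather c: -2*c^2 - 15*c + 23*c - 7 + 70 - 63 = -2*c^2 + 8*c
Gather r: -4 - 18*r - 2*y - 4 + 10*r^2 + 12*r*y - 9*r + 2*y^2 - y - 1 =10*r^2 + r*(12*y - 27) + 2*y^2 - 3*y - 9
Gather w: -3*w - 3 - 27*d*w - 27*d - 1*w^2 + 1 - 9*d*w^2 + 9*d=-18*d + w^2*(-9*d - 1) + w*(-27*d - 3) - 2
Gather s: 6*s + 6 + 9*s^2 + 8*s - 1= 9*s^2 + 14*s + 5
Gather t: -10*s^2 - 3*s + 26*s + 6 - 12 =-10*s^2 + 23*s - 6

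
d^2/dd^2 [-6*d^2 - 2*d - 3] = -12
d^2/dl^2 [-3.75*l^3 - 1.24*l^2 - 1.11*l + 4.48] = -22.5*l - 2.48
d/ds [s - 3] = 1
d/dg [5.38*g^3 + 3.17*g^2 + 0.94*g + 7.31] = 16.14*g^2 + 6.34*g + 0.94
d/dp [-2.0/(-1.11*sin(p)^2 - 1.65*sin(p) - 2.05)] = -(4.44*sin(p) + 3.3)*cos(p)/(1.11*sin(p)^2 + 1.65*sin(p) + 2.05)^2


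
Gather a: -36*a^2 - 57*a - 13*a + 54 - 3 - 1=-36*a^2 - 70*a + 50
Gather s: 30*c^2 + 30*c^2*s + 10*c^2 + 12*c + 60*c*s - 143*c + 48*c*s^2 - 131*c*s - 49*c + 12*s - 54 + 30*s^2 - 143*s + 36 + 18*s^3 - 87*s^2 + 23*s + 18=40*c^2 - 180*c + 18*s^3 + s^2*(48*c - 57) + s*(30*c^2 - 71*c - 108)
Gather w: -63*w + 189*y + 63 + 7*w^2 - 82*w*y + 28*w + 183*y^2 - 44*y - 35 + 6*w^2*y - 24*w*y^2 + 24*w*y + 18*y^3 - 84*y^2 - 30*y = w^2*(6*y + 7) + w*(-24*y^2 - 58*y - 35) + 18*y^3 + 99*y^2 + 115*y + 28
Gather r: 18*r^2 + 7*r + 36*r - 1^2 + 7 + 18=18*r^2 + 43*r + 24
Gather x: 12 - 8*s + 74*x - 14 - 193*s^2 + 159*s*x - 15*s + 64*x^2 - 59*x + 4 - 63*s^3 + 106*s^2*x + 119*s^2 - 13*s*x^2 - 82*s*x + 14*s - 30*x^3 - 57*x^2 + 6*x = -63*s^3 - 74*s^2 - 9*s - 30*x^3 + x^2*(7 - 13*s) + x*(106*s^2 + 77*s + 21) + 2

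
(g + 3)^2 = g^2 + 6*g + 9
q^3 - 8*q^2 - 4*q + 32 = (q - 8)*(q - 2)*(q + 2)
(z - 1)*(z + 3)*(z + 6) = z^3 + 8*z^2 + 9*z - 18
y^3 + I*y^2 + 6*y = y*(y - 2*I)*(y + 3*I)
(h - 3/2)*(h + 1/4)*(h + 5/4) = h^3 - 31*h/16 - 15/32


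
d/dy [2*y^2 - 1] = 4*y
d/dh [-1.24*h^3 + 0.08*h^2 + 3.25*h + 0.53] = -3.72*h^2 + 0.16*h + 3.25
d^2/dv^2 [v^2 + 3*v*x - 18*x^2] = 2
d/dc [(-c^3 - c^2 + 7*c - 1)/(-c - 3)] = 2*(c^3 + 5*c^2 + 3*c - 11)/(c^2 + 6*c + 9)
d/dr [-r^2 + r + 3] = 1 - 2*r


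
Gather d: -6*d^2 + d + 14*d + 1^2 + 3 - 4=-6*d^2 + 15*d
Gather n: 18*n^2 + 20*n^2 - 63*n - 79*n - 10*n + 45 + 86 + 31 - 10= 38*n^2 - 152*n + 152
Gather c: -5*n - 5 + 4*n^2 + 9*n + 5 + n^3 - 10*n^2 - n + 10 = n^3 - 6*n^2 + 3*n + 10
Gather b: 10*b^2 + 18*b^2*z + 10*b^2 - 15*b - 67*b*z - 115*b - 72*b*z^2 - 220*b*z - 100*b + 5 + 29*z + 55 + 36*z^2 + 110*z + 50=b^2*(18*z + 20) + b*(-72*z^2 - 287*z - 230) + 36*z^2 + 139*z + 110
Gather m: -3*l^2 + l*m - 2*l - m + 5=-3*l^2 - 2*l + m*(l - 1) + 5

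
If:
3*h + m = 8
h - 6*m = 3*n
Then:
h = 3*n/19 + 48/19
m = 8/19 - 9*n/19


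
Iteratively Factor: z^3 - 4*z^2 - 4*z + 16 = (z + 2)*(z^2 - 6*z + 8) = (z - 4)*(z + 2)*(z - 2)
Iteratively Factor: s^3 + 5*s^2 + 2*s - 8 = (s - 1)*(s^2 + 6*s + 8) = (s - 1)*(s + 2)*(s + 4)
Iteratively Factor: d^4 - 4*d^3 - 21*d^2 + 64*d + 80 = (d + 1)*(d^3 - 5*d^2 - 16*d + 80) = (d + 1)*(d + 4)*(d^2 - 9*d + 20) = (d - 5)*(d + 1)*(d + 4)*(d - 4)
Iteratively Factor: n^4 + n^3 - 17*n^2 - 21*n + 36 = (n - 1)*(n^3 + 2*n^2 - 15*n - 36) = (n - 1)*(n + 3)*(n^2 - n - 12) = (n - 4)*(n - 1)*(n + 3)*(n + 3)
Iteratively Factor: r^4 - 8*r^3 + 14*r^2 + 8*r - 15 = (r + 1)*(r^3 - 9*r^2 + 23*r - 15) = (r - 5)*(r + 1)*(r^2 - 4*r + 3) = (r - 5)*(r - 3)*(r + 1)*(r - 1)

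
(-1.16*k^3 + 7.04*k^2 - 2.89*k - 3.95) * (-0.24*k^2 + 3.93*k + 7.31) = 0.2784*k^5 - 6.2484*k^4 + 19.8812*k^3 + 41.0527*k^2 - 36.6494*k - 28.8745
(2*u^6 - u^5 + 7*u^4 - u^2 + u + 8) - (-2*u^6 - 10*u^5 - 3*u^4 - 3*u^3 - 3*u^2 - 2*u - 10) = 4*u^6 + 9*u^5 + 10*u^4 + 3*u^3 + 2*u^2 + 3*u + 18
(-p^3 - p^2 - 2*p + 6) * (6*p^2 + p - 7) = -6*p^5 - 7*p^4 - 6*p^3 + 41*p^2 + 20*p - 42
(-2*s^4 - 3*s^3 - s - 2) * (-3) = 6*s^4 + 9*s^3 + 3*s + 6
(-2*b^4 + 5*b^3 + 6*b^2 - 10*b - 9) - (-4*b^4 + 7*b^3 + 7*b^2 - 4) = 2*b^4 - 2*b^3 - b^2 - 10*b - 5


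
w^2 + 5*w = w*(w + 5)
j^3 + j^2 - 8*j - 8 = (j + 1)*(j - 2*sqrt(2))*(j + 2*sqrt(2))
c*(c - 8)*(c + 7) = c^3 - c^2 - 56*c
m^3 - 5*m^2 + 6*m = m*(m - 3)*(m - 2)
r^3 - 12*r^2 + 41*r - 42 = (r - 7)*(r - 3)*(r - 2)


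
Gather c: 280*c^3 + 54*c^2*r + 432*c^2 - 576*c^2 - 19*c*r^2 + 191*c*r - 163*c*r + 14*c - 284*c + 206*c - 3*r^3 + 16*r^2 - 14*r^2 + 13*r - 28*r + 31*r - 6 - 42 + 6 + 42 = 280*c^3 + c^2*(54*r - 144) + c*(-19*r^2 + 28*r - 64) - 3*r^3 + 2*r^2 + 16*r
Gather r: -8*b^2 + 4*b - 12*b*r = -8*b^2 - 12*b*r + 4*b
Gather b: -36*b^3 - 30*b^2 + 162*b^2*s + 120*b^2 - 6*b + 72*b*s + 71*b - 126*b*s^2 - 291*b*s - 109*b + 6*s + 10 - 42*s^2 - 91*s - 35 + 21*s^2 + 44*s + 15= -36*b^3 + b^2*(162*s + 90) + b*(-126*s^2 - 219*s - 44) - 21*s^2 - 41*s - 10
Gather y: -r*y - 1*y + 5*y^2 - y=5*y^2 + y*(-r - 2)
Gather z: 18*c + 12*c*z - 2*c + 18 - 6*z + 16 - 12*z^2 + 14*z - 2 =16*c - 12*z^2 + z*(12*c + 8) + 32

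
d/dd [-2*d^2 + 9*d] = 9 - 4*d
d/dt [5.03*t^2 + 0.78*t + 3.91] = 10.06*t + 0.78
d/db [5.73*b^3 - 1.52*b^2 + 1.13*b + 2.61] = 17.19*b^2 - 3.04*b + 1.13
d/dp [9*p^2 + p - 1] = 18*p + 1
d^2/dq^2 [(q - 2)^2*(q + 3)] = 6*q - 2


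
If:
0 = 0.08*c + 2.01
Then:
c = -25.12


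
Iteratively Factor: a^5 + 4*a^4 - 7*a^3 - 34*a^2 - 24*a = (a + 4)*(a^4 - 7*a^2 - 6*a) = a*(a + 4)*(a^3 - 7*a - 6) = a*(a + 2)*(a + 4)*(a^2 - 2*a - 3) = a*(a + 1)*(a + 2)*(a + 4)*(a - 3)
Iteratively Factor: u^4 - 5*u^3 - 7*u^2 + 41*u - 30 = (u - 2)*(u^3 - 3*u^2 - 13*u + 15) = (u - 2)*(u - 1)*(u^2 - 2*u - 15) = (u - 2)*(u - 1)*(u + 3)*(u - 5)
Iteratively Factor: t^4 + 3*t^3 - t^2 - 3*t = (t + 1)*(t^3 + 2*t^2 - 3*t) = (t - 1)*(t + 1)*(t^2 + 3*t) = (t - 1)*(t + 1)*(t + 3)*(t)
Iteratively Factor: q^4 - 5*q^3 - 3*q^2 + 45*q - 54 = (q - 2)*(q^3 - 3*q^2 - 9*q + 27) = (q - 3)*(q - 2)*(q^2 - 9) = (q - 3)*(q - 2)*(q + 3)*(q - 3)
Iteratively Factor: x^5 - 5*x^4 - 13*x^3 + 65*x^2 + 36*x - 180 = (x - 2)*(x^4 - 3*x^3 - 19*x^2 + 27*x + 90) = (x - 3)*(x - 2)*(x^3 - 19*x - 30) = (x - 3)*(x - 2)*(x + 2)*(x^2 - 2*x - 15) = (x - 3)*(x - 2)*(x + 2)*(x + 3)*(x - 5)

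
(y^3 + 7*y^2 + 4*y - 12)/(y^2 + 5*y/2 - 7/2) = 2*(y^2 + 8*y + 12)/(2*y + 7)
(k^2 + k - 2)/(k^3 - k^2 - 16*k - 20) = (k - 1)/(k^2 - 3*k - 10)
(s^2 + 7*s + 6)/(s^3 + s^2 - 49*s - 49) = (s + 6)/(s^2 - 49)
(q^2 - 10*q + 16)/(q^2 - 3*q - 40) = (q - 2)/(q + 5)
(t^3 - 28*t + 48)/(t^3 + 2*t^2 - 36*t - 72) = (t^2 - 6*t + 8)/(t^2 - 4*t - 12)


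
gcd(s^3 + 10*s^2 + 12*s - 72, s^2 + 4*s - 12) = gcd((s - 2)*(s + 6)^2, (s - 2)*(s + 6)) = s^2 + 4*s - 12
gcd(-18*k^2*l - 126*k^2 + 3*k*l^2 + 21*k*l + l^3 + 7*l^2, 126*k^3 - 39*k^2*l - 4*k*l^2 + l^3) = 18*k^2 - 3*k*l - l^2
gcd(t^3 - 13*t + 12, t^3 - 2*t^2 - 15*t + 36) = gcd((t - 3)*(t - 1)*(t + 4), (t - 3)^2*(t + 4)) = t^2 + t - 12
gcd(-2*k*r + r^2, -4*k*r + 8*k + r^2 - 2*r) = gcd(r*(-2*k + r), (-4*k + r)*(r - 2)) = 1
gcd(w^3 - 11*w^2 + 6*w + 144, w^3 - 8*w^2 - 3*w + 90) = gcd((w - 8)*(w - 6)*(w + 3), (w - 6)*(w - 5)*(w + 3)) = w^2 - 3*w - 18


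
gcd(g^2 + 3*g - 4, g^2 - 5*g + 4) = g - 1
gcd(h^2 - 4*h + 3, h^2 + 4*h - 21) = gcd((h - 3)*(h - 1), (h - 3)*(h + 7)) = h - 3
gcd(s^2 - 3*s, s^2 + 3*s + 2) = 1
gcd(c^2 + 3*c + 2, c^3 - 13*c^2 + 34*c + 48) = c + 1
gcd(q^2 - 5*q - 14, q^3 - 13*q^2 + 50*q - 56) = q - 7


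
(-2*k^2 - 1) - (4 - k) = -2*k^2 + k - 5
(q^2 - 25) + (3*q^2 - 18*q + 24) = 4*q^2 - 18*q - 1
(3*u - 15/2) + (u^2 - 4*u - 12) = u^2 - u - 39/2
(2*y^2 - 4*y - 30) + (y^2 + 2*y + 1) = 3*y^2 - 2*y - 29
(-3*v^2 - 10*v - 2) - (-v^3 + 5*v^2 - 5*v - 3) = v^3 - 8*v^2 - 5*v + 1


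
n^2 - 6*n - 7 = (n - 7)*(n + 1)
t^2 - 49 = (t - 7)*(t + 7)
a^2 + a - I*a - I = (a + 1)*(a - I)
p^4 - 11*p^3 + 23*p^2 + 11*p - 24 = (p - 8)*(p - 3)*(p - 1)*(p + 1)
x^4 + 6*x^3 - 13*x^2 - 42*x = x*(x - 3)*(x + 2)*(x + 7)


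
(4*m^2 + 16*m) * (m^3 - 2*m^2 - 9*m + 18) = 4*m^5 + 8*m^4 - 68*m^3 - 72*m^2 + 288*m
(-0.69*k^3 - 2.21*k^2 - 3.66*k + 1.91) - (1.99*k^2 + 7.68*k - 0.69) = -0.69*k^3 - 4.2*k^2 - 11.34*k + 2.6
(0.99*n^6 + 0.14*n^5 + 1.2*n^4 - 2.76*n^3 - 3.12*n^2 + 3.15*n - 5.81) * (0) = 0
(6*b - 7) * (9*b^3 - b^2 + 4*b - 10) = 54*b^4 - 69*b^3 + 31*b^2 - 88*b + 70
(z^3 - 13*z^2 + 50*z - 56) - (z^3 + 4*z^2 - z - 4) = -17*z^2 + 51*z - 52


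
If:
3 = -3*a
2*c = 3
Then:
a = -1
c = 3/2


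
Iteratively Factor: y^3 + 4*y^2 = (y)*(y^2 + 4*y) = y^2*(y + 4)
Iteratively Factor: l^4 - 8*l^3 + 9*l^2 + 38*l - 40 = (l - 1)*(l^3 - 7*l^2 + 2*l + 40) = (l - 1)*(l + 2)*(l^2 - 9*l + 20) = (l - 5)*(l - 1)*(l + 2)*(l - 4)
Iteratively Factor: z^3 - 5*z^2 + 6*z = (z - 2)*(z^2 - 3*z) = z*(z - 2)*(z - 3)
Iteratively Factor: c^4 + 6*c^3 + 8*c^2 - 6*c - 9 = (c + 3)*(c^3 + 3*c^2 - c - 3) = (c + 3)^2*(c^2 - 1) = (c + 1)*(c + 3)^2*(c - 1)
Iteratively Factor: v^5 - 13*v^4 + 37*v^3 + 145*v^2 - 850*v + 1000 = (v - 5)*(v^4 - 8*v^3 - 3*v^2 + 130*v - 200) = (v - 5)*(v + 4)*(v^3 - 12*v^2 + 45*v - 50) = (v - 5)^2*(v + 4)*(v^2 - 7*v + 10) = (v - 5)^3*(v + 4)*(v - 2)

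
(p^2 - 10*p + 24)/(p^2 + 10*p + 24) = (p^2 - 10*p + 24)/(p^2 + 10*p + 24)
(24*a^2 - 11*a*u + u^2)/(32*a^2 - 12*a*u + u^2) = (-3*a + u)/(-4*a + u)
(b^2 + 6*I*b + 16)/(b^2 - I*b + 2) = (b + 8*I)/(b + I)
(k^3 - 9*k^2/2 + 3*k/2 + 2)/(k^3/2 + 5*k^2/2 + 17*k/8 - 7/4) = 4*(2*k^3 - 9*k^2 + 3*k + 4)/(4*k^3 + 20*k^2 + 17*k - 14)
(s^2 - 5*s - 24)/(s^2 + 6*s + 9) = (s - 8)/(s + 3)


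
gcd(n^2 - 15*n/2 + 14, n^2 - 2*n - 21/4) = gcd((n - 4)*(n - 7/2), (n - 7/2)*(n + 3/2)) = n - 7/2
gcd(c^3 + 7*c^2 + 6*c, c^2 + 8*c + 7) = c + 1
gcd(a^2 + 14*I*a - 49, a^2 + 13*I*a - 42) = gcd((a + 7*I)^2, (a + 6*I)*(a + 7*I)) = a + 7*I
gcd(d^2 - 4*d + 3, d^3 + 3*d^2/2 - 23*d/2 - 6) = d - 3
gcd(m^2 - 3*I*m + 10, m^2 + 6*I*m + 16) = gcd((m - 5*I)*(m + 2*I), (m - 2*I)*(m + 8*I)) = 1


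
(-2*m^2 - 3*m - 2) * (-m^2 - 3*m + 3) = 2*m^4 + 9*m^3 + 5*m^2 - 3*m - 6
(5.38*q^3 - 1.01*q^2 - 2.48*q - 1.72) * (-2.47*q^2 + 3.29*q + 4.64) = -13.2886*q^5 + 20.1949*q^4 + 27.7659*q^3 - 8.5972*q^2 - 17.166*q - 7.9808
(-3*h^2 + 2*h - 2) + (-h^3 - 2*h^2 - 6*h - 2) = -h^3 - 5*h^2 - 4*h - 4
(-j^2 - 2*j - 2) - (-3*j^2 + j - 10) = 2*j^2 - 3*j + 8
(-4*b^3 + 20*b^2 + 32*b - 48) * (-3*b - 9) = 12*b^4 - 24*b^3 - 276*b^2 - 144*b + 432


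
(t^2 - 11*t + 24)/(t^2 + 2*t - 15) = (t - 8)/(t + 5)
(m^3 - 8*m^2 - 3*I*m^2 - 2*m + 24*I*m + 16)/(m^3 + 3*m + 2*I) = (m^2 - m*(8 + I) + 8*I)/(m^2 + 2*I*m - 1)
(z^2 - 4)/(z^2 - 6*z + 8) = (z + 2)/(z - 4)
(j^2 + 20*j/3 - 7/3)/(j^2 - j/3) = (j + 7)/j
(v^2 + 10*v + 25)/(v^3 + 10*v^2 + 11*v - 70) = (v + 5)/(v^2 + 5*v - 14)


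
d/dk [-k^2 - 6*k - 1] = -2*k - 6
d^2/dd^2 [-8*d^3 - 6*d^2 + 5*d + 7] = -48*d - 12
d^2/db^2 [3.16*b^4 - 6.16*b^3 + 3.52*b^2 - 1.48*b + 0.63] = 37.92*b^2 - 36.96*b + 7.04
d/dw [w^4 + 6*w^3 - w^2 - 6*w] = 4*w^3 + 18*w^2 - 2*w - 6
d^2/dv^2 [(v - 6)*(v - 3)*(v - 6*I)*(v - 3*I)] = 12*v^2 + 54*v*(-1 - I) + 162*I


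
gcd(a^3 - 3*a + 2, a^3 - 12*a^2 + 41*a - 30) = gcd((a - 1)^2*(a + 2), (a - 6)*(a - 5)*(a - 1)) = a - 1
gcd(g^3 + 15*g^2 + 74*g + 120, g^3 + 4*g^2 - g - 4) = g + 4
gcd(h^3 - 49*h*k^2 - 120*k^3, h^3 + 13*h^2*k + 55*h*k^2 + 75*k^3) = h^2 + 8*h*k + 15*k^2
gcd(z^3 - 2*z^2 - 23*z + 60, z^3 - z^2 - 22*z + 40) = z^2 + z - 20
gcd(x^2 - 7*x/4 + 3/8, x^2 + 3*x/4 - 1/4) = x - 1/4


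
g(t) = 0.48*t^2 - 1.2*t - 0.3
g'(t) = 0.96*t - 1.2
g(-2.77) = 6.71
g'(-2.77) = -3.86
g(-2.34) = 5.14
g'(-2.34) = -3.45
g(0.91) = -0.99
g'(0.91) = -0.33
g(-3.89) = 11.63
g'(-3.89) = -4.93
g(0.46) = -0.75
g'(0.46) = -0.76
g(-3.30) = 8.89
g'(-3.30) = -4.37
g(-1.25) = 1.95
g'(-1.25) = -2.40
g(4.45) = 3.87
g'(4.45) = 3.07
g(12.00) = 54.42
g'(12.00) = 10.32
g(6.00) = 9.78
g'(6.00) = 4.56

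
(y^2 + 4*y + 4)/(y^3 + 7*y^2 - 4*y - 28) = (y + 2)/(y^2 + 5*y - 14)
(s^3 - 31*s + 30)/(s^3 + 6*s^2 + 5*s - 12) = (s^2 + s - 30)/(s^2 + 7*s + 12)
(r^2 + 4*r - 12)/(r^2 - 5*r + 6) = (r + 6)/(r - 3)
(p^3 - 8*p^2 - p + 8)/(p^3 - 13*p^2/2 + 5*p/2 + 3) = 2*(p^2 - 7*p - 8)/(2*p^2 - 11*p - 6)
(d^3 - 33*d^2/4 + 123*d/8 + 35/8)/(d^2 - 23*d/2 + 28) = (4*d^2 - 19*d - 5)/(4*(d - 8))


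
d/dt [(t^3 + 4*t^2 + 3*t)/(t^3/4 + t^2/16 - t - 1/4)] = 16*(-15*t^4 - 56*t^3 - 79*t^2 - 32*t - 12)/(16*t^6 + 8*t^5 - 127*t^4 - 64*t^3 + 248*t^2 + 128*t + 16)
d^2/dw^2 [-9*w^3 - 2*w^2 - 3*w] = -54*w - 4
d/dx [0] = 0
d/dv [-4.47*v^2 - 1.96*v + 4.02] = -8.94*v - 1.96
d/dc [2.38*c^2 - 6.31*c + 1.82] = 4.76*c - 6.31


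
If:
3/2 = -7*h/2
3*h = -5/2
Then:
No Solution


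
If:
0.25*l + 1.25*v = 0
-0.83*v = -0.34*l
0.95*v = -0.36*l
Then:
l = 0.00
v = 0.00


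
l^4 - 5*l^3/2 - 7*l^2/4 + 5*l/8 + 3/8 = (l - 3)*(l - 1/2)*(l + 1/2)^2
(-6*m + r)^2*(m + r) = 36*m^3 + 24*m^2*r - 11*m*r^2 + r^3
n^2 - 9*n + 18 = (n - 6)*(n - 3)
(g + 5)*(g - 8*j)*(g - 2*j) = g^3 - 10*g^2*j + 5*g^2 + 16*g*j^2 - 50*g*j + 80*j^2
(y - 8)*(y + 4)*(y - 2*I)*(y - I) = y^4 - 4*y^3 - 3*I*y^3 - 34*y^2 + 12*I*y^2 + 8*y + 96*I*y + 64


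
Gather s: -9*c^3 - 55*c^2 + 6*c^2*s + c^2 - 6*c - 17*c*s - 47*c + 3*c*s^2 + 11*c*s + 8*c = -9*c^3 - 54*c^2 + 3*c*s^2 - 45*c + s*(6*c^2 - 6*c)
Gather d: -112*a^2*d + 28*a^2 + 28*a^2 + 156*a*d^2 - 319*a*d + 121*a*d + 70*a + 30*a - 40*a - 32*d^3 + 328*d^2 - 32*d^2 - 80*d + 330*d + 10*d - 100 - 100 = 56*a^2 + 60*a - 32*d^3 + d^2*(156*a + 296) + d*(-112*a^2 - 198*a + 260) - 200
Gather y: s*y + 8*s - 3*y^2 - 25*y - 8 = 8*s - 3*y^2 + y*(s - 25) - 8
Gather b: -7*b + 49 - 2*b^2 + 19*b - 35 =-2*b^2 + 12*b + 14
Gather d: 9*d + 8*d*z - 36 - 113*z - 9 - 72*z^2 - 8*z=d*(8*z + 9) - 72*z^2 - 121*z - 45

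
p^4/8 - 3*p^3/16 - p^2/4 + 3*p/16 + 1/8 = (p/4 + 1/4)*(p/2 + 1/4)*(p - 2)*(p - 1)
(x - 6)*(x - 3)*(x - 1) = x^3 - 10*x^2 + 27*x - 18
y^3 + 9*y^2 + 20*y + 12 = (y + 1)*(y + 2)*(y + 6)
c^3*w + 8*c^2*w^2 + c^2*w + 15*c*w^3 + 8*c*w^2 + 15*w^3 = (c + 3*w)*(c + 5*w)*(c*w + w)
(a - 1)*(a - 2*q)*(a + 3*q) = a^3 + a^2*q - a^2 - 6*a*q^2 - a*q + 6*q^2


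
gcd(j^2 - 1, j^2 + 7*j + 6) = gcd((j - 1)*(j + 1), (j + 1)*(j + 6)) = j + 1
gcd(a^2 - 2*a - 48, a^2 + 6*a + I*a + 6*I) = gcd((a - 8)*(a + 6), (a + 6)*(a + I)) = a + 6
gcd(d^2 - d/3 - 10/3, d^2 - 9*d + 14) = d - 2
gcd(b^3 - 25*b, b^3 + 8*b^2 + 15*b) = b^2 + 5*b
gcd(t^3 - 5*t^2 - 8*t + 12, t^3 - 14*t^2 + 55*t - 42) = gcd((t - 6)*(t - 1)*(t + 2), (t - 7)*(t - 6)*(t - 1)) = t^2 - 7*t + 6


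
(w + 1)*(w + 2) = w^2 + 3*w + 2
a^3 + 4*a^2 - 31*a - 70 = (a - 5)*(a + 2)*(a + 7)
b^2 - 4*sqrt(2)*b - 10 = (b - 5*sqrt(2))*(b + sqrt(2))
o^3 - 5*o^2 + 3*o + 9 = (o - 3)^2*(o + 1)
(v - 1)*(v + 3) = v^2 + 2*v - 3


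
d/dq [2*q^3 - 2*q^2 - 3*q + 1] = 6*q^2 - 4*q - 3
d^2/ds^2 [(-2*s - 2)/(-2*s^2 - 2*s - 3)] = 8*(2*(s + 1)*(2*s + 1)^2 - (3*s + 2)*(2*s^2 + 2*s + 3))/(2*s^2 + 2*s + 3)^3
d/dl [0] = 0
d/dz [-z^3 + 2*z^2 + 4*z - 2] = -3*z^2 + 4*z + 4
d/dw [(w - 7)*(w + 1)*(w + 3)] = 3*w^2 - 6*w - 25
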